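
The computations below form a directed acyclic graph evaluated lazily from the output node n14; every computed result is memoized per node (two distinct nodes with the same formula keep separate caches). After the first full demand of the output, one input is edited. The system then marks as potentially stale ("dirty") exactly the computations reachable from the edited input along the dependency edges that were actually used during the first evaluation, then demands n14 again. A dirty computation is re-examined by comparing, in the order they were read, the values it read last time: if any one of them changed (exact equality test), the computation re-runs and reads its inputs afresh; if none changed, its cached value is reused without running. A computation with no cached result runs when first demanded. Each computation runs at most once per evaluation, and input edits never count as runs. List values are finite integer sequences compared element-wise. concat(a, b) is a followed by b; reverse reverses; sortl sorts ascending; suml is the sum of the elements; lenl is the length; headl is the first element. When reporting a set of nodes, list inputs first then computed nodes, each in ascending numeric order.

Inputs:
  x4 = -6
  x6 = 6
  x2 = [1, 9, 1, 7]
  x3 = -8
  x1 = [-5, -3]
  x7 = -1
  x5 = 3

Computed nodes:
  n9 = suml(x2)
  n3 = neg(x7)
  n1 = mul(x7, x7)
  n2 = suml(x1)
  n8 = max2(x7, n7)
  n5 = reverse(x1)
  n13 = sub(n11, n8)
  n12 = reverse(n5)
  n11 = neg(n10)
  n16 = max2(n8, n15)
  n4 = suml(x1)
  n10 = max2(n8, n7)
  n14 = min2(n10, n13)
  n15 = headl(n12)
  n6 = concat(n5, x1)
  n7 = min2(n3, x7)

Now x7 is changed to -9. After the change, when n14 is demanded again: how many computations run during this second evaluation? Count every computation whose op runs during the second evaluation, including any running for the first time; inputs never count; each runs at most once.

First demand of the output computes:
  n3 = neg(-1) = 1
  n7 = min2(1, -1) = -1
  n8 = max2(-1, -1) = -1
  n10 = max2(-1, -1) = -1
  n11 = neg(-1) = 1
  n13 = sub(1, -1) = 2
  n14 = min2(-1, 2) = -1

After the edit, cleaning proceeds:
  n3: a read changed (x7 -1->-9) — executes, giving 9.
  n7: a read changed (n3 1->9; x7 -1->-9) — executes, giving -9.
  n8: a read changed (x7 -1->-9; n7 -1->-9) — executes, giving -9.
  n10: a read changed (n8 -1->-9; n7 -1->-9) — executes, giving -9.
  n11: a read changed (n10 -1->-9) — executes, giving 9.
  n13: a read changed (n11 1->9; n8 -1->-9) — executes, giving 18.
  n14: a read changed (n10 -1->-9; n13 2->18) — executes, giving -9.

7 computations run: n3, n7, n8, n10, n11, n13, n14.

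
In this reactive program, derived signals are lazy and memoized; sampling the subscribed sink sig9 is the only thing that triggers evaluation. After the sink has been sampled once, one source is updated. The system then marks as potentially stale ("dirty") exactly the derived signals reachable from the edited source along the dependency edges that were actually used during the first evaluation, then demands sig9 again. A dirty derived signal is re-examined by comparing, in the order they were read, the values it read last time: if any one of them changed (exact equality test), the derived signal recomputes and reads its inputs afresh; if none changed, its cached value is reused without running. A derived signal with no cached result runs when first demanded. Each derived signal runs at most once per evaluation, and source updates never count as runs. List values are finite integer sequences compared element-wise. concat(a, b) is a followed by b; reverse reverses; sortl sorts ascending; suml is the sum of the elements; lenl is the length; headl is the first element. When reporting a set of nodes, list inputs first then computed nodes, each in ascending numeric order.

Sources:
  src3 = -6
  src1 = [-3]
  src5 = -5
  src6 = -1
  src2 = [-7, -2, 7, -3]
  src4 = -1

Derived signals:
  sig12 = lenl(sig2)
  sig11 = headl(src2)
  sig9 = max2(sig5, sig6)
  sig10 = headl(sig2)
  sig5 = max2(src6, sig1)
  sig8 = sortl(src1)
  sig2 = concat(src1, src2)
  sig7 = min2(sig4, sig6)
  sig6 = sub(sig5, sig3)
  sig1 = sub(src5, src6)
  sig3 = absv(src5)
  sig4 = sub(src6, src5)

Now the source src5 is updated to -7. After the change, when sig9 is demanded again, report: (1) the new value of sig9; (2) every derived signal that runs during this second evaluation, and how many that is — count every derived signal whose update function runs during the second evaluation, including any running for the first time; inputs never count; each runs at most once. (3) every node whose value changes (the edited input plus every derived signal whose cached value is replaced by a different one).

Demanding sig9 again yields -1.
5 derived signals run: sig1, sig3, sig5, sig6, sig9.
The nodes whose values change: src5, sig1, sig3, sig6.

First demand of the output computes:
  sig1 = sub(-5, -1) = -4
  sig3 = absv(-5) = 5
  sig5 = max2(-1, -4) = -1
  sig6 = sub(-1, 5) = -6
  sig9 = max2(-1, -6) = -1

After the edit, cleaning proceeds:
  sig1: a read changed (src5 -5->-7) — executes, giving -6.
  sig3: a read changed (src5 -5->-7) — executes, giving 7.
  sig5: a read changed (sig1 -4->-6) — executes, giving -1 — identical to its old value.
  sig6: a read changed (sig3 5->7) — executes, giving -8.
  sig9: a read changed (sig6 -6->-8) — executes, giving -1 — identical to its old value.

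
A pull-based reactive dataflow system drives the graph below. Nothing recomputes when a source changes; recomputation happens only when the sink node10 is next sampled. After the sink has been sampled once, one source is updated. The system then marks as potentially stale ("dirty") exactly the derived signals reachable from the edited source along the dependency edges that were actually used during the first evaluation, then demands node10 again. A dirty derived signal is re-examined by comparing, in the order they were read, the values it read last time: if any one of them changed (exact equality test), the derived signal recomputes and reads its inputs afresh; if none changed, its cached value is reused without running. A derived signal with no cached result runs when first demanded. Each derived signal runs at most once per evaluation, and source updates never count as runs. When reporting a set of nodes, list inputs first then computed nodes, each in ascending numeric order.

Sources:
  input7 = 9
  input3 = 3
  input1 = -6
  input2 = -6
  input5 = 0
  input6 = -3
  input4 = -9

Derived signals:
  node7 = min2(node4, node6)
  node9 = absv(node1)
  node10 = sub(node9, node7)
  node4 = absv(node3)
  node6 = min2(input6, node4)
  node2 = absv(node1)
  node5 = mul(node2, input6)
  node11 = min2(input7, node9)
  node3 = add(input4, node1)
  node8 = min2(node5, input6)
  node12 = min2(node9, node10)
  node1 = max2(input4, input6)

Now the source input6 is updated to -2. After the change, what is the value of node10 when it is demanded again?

First evaluation (everything demanded from the output):
  node1 = max2(-9, -3) = -3
  node3 = add(-9, -3) = -12
  node4 = absv(-12) = 12
  node6 = min2(-3, 12) = -3
  node7 = min2(12, -3) = -3
  node9 = absv(-3) = 3
  node10 = sub(3, -3) = 6

Propagation after the edit:
  node1: runs — input6 -3->-2; result -2.
  node3: runs — node1 -3->-2; result -11.
  node4: runs — node3 -12->-11; result 11.
  node6: runs — input6 -3->-2; node4 12->11; result -2.
  node7: runs — node4 12->11; node6 -3->-2; result -2.
  node9: runs — node1 -3->-2; result 2.
  node10: runs — node9 3->2; node7 -3->-2; result 4.

New value of node10: 4.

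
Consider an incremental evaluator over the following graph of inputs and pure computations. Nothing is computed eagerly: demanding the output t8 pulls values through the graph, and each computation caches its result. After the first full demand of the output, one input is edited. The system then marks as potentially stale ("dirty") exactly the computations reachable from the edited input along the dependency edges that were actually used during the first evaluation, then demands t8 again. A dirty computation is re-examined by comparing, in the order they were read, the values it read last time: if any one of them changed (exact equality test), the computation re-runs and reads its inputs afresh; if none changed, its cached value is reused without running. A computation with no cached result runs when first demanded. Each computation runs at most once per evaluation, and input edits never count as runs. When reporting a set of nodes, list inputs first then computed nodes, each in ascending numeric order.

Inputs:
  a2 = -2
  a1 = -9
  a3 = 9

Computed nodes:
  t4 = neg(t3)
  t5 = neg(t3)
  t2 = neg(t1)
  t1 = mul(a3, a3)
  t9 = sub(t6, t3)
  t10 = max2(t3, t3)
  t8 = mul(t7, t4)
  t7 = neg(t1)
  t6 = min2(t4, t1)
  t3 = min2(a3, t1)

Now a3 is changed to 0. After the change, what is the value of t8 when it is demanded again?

t8 now evaluates to 0.

Initial pass — values computed on the first demand:
  t1 = mul(9, 9) = 81
  t3 = min2(9, 81) = 9
  t4 = neg(9) = -9
  t7 = neg(81) = -81
  t8 = mul(-81, -9) = 729

Second demand — change propagation:
  t1: re-runs because a3 9->0; a3 9->0; new result 0.
  t3: re-runs because a3 9->0; t1 81->0; new result 0.
  t4: re-runs because t3 9->0; new result 0.
  t7: re-runs because t1 81->0; new result 0.
  t8: re-runs because t7 -81->0; t4 -9->0; new result 0.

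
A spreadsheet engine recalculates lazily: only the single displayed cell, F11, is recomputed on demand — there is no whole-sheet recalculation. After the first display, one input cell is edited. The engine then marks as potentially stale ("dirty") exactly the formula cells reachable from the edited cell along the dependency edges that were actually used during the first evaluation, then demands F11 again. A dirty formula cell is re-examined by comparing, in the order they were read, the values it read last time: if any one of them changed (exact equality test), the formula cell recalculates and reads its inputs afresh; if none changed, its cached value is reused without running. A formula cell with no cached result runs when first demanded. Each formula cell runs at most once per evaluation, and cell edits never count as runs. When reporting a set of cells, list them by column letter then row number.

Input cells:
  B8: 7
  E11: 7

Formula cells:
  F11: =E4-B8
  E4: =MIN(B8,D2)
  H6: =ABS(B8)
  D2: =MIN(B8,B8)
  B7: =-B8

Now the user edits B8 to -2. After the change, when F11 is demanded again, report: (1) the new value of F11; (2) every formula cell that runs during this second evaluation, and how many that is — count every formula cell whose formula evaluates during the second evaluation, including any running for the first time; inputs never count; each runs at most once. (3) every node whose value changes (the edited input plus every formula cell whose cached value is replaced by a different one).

New value of F11: 0.
Formula cells that run: D2, E4, F11 — 3 in total.
Values that change: B8, D2, E4.

First evaluation (everything demanded from the output):
  D2 = MIN(7, 7) = 7
  E4 = MIN(7, 7) = 7
  F11 = 7 - 7 = 0

Propagation after the edit:
  D2: runs — B8 7->-2; B8 7->-2; result -2.
  E4: runs — B8 7->-2; D2 7->-2; result -2.
  F11: runs — E4 7->-2; B8 7->-2; result 0 (same value as before).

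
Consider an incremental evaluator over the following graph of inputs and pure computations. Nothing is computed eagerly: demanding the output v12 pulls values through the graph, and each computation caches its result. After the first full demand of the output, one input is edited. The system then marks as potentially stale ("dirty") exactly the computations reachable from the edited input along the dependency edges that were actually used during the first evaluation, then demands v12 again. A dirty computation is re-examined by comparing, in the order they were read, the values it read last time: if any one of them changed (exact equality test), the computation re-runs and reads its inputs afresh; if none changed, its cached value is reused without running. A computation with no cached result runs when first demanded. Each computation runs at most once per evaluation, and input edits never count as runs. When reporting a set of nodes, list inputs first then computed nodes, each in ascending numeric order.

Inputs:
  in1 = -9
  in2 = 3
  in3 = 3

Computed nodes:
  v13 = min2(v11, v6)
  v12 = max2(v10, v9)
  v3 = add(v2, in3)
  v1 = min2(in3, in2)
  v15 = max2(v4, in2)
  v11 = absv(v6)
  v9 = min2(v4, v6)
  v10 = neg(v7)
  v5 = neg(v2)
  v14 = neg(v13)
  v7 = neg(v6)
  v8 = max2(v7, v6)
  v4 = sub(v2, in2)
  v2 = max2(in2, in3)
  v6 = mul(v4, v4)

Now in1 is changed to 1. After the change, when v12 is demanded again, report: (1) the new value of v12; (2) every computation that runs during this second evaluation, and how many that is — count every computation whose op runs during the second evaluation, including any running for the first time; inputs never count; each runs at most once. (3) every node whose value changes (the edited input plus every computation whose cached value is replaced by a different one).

Initial pass — values computed on the first demand:
  v2 = max2(3, 3) = 3
  v4 = sub(3, 3) = 0
  v6 = mul(0, 0) = 0
  v7 = neg(0) = 0
  v9 = min2(0, 0) = 0
  v10 = neg(0) = 0
  v12 = max2(0, 0) = 0

Second demand — change propagation:
  no demanded computation ever read in1, so the edit dirties nothing and nothing runs.

The important point: nothing the output needs ever reads in1, so the edit is invisible to it.

v12 now evaluates to 0.
Run set: none (0 run).
Changed values: in1.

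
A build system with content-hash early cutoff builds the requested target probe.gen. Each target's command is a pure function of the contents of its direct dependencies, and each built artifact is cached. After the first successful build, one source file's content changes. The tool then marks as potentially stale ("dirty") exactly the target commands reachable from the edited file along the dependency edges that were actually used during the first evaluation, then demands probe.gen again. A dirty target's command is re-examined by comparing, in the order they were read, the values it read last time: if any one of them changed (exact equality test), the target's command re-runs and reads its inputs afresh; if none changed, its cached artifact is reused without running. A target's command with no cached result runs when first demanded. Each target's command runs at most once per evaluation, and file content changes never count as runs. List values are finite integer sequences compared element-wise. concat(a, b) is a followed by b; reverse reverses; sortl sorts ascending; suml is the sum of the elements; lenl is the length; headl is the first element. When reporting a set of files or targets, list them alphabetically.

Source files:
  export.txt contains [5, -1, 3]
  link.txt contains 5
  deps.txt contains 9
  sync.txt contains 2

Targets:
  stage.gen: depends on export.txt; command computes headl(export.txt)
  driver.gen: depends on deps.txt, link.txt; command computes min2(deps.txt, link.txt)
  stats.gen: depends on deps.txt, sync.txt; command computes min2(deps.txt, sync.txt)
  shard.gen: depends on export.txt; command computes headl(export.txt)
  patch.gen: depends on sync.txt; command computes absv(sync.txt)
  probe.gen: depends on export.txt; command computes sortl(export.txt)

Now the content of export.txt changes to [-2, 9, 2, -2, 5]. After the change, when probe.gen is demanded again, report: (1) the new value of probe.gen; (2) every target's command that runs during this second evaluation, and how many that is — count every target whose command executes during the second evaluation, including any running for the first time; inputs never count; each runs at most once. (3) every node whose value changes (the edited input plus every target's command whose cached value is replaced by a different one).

First evaluation (everything demanded from the output):
  probe.gen = sortl([5, -1, 3]) = [-1, 3, 5]

Propagation after the edit:
  probe.gen: runs — export.txt [5, -1, 3]->[-2, 9, 2, -2, 5]; result [-2, -2, 2, 5, 9].

New value of probe.gen: [-2, -2, 2, 5, 9].
Target commands that run: probe.gen — 1 in total.
Values that change: export.txt, probe.gen.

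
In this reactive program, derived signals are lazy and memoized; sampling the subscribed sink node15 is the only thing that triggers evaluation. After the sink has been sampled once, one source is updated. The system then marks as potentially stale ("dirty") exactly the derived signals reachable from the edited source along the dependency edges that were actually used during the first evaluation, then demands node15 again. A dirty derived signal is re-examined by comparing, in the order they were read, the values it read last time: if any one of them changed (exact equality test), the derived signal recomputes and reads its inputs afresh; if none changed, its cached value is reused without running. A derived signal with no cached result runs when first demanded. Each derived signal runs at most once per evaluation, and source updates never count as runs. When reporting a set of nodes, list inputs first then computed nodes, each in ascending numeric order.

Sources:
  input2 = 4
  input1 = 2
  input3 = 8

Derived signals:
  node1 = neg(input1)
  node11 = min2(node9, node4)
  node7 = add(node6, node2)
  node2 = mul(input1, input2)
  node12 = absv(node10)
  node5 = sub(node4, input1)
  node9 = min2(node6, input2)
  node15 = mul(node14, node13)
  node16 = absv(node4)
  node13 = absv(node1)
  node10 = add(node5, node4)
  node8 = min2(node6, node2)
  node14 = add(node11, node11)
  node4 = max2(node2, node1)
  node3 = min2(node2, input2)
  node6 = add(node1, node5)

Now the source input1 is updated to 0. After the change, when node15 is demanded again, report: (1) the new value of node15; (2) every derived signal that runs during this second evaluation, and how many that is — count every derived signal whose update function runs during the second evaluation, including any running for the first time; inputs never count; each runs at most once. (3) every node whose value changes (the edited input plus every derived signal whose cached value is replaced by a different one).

Demanding node15 again yields 0.
10 derived signals run: node1, node2, node4, node5, node6, node9, node11, node13, node14, node15.
The nodes whose values change: input1, node1, node2, node4, node5, node6, node9, node11, node13, node14, node15.

First demand of the output computes:
  node1 = neg(2) = -2
  node2 = mul(2, 4) = 8
  node4 = max2(8, -2) = 8
  node5 = sub(8, 2) = 6
  node6 = add(-2, 6) = 4
  node9 = min2(4, 4) = 4
  node11 = min2(4, 8) = 4
  node13 = absv(-2) = 2
  node14 = add(4, 4) = 8
  node15 = mul(8, 2) = 16

After the edit, cleaning proceeds:
  node1: a read changed (input1 2->0) — executes, giving 0.
  node2: a read changed (input1 2->0) — executes, giving 0.
  node4: a read changed (node2 8->0; node1 -2->0) — executes, giving 0.
  node5: a read changed (node4 8->0; input1 2->0) — executes, giving 0.
  node6: a read changed (node1 -2->0; node5 6->0) — executes, giving 0.
  node9: a read changed (node6 4->0) — executes, giving 0.
  node11: a read changed (node9 4->0; node4 8->0) — executes, giving 0.
  node13: a read changed (node1 -2->0) — executes, giving 0.
  node14: a read changed (node11 4->0; node11 4->0) — executes, giving 0.
  node15: a read changed (node14 8->0; node13 2->0) — executes, giving 0.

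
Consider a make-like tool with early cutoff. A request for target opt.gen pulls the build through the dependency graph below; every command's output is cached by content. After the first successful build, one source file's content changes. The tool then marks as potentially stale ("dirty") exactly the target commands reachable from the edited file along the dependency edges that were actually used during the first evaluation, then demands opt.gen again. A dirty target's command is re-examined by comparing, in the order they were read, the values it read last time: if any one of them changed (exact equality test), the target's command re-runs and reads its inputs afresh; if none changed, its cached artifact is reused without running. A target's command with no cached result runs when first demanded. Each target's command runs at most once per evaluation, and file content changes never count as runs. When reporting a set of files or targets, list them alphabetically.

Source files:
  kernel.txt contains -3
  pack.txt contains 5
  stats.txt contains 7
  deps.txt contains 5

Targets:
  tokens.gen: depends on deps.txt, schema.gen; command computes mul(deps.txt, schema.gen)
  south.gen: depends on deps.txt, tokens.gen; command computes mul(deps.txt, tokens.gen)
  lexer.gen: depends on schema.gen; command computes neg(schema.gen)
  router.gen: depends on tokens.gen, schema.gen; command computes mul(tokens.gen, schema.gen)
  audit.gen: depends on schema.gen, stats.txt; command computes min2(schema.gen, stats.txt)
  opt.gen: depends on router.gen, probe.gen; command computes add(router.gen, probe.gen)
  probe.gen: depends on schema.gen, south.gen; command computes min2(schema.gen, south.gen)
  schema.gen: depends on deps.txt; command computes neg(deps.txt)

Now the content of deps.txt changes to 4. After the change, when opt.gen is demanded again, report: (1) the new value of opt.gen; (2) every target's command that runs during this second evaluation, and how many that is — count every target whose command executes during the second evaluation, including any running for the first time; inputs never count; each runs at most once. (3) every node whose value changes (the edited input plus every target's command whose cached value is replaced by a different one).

Demanding opt.gen again yields 0.
6 target commands run: opt.gen, probe.gen, router.gen, schema.gen, south.gen, tokens.gen.
The nodes whose values change: deps.txt, probe.gen, router.gen, schema.gen, south.gen, tokens.gen.

First demand of the output computes:
  schema.gen = neg(5) = -5
  tokens.gen = mul(5, -5) = -25
  router.gen = mul(-25, -5) = 125
  south.gen = mul(5, -25) = -125
  probe.gen = min2(-5, -125) = -125
  opt.gen = add(125, -125) = 0

After the edit, cleaning proceeds:
  schema.gen: a read changed (deps.txt 5->4) — executes, giving -4.
  tokens.gen: a read changed (deps.txt 5->4; schema.gen -5->-4) — executes, giving -16.
  router.gen: a read changed (tokens.gen -25->-16; schema.gen -5->-4) — executes, giving 64.
  south.gen: a read changed (deps.txt 5->4; tokens.gen -25->-16) — executes, giving -64.
  probe.gen: a read changed (schema.gen -5->-4; south.gen -125->-64) — executes, giving -64.
  opt.gen: a read changed (router.gen 125->64; probe.gen -125->-64) — executes, giving 0 — identical to its old value.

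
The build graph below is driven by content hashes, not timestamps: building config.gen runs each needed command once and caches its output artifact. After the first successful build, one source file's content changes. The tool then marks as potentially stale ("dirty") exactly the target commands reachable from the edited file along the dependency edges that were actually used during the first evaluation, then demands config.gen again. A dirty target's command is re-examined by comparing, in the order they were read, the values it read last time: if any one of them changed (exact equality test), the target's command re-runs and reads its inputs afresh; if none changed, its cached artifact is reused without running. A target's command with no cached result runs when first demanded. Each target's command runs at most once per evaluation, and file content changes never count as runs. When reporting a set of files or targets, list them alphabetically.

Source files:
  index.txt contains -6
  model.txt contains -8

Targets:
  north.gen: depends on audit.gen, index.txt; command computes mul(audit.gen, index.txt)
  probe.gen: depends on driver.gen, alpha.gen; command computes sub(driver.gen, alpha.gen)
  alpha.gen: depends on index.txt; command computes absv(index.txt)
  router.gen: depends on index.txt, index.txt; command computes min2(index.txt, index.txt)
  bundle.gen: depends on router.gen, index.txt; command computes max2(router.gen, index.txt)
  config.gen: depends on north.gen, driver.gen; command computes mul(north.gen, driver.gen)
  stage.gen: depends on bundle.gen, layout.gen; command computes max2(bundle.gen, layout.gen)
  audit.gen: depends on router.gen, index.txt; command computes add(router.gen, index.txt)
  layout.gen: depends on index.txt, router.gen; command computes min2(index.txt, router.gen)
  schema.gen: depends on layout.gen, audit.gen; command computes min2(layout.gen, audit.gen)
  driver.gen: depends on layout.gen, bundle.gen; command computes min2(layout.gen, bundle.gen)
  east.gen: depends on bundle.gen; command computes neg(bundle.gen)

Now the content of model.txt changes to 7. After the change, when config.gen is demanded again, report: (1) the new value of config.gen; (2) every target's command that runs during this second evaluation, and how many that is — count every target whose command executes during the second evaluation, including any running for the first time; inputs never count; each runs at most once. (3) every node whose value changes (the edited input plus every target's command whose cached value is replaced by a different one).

Initial pass — values computed on the first demand:
  router.gen = min2(-6, -6) = -6
  audit.gen = add(-6, -6) = -12
  bundle.gen = max2(-6, -6) = -6
  layout.gen = min2(-6, -6) = -6
  driver.gen = min2(-6, -6) = -6
  north.gen = mul(-12, -6) = 72
  config.gen = mul(72, -6) = -432

Second demand — change propagation:
  no demanded computation ever read model.txt, so the edit dirties nothing and nothing runs.

The important point: nothing the output needs ever reads model.txt, so the edit is invisible to it.

config.gen now evaluates to -432.
Run set: none (0 run).
Changed values: model.txt.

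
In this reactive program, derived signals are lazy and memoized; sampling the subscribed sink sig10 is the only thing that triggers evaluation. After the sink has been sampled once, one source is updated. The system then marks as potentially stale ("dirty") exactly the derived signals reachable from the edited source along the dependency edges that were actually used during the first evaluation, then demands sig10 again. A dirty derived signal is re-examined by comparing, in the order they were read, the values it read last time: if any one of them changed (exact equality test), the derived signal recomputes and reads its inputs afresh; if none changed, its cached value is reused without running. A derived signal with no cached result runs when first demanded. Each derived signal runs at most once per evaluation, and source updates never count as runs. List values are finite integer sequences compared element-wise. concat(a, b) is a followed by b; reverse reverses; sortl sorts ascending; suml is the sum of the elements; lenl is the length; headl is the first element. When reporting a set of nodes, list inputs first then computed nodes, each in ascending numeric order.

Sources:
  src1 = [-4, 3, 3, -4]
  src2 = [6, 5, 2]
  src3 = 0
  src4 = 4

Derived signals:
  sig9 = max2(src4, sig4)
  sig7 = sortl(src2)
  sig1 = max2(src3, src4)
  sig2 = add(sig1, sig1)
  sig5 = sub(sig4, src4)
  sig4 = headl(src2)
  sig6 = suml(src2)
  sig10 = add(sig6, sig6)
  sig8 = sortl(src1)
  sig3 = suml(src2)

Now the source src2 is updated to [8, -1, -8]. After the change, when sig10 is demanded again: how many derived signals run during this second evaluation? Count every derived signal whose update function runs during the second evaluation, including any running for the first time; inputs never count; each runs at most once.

First demand of the output computes:
  sig6 = suml([6, 5, 2]) = 13
  sig10 = add(13, 13) = 26

After the edit, cleaning proceeds:
  sig6: a read changed (src2 [6, 5, 2]->[8, -1, -8]) — executes, giving -1.
  sig10: a read changed (sig6 13->-1; sig6 13->-1) — executes, giving -2.

2 derived signals run: sig6, sig10.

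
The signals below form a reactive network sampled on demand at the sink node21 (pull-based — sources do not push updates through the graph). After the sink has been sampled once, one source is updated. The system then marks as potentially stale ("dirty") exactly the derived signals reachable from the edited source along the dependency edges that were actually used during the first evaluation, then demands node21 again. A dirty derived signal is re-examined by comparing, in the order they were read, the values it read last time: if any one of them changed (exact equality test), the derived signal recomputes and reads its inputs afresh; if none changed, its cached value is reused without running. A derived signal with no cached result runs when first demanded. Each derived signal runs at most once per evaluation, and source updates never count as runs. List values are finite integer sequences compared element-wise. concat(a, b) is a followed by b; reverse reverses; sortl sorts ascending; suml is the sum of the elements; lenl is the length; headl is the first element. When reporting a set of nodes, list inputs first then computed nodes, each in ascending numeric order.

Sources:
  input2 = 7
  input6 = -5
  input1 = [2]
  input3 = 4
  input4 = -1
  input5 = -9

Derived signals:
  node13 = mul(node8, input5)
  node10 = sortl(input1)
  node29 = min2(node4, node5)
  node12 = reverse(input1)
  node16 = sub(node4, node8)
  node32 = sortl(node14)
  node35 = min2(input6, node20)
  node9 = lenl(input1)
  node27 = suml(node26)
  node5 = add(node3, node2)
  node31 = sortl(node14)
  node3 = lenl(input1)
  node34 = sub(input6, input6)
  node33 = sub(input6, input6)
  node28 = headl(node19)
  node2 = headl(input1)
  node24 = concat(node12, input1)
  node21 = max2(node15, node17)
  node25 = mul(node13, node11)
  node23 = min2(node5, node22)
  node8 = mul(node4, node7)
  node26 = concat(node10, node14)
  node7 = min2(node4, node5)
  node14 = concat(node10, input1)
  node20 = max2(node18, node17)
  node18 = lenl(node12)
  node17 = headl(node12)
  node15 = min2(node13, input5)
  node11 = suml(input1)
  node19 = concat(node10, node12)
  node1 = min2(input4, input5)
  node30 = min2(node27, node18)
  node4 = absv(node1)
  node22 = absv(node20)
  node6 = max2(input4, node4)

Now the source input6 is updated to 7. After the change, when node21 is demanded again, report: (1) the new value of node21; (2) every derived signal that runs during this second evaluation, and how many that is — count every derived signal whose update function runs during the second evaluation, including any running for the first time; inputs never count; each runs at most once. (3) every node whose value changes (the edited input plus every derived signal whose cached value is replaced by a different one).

node21 now evaluates to 2.
Run set: none (0 run).
Changed values: input6.
The important point: nothing the output needs ever reads input6, so the edit is invisible to it.

Initial pass — values computed on the first demand:
  node1 = min2(-1, -9) = -9
  node2 = headl([2]) = 2
  node3 = lenl([2]) = 1
  node4 = absv(-9) = 9
  node5 = add(1, 2) = 3
  node7 = min2(9, 3) = 3
  node8 = mul(9, 3) = 27
  node12 = reverse([2]) = [2]
  node13 = mul(27, -9) = -243
  node15 = min2(-243, -9) = -243
  node17 = headl([2]) = 2
  node21 = max2(-243, 2) = 2

Second demand — change propagation:
  no demanded computation ever read input6, so the edit dirties nothing and nothing runs.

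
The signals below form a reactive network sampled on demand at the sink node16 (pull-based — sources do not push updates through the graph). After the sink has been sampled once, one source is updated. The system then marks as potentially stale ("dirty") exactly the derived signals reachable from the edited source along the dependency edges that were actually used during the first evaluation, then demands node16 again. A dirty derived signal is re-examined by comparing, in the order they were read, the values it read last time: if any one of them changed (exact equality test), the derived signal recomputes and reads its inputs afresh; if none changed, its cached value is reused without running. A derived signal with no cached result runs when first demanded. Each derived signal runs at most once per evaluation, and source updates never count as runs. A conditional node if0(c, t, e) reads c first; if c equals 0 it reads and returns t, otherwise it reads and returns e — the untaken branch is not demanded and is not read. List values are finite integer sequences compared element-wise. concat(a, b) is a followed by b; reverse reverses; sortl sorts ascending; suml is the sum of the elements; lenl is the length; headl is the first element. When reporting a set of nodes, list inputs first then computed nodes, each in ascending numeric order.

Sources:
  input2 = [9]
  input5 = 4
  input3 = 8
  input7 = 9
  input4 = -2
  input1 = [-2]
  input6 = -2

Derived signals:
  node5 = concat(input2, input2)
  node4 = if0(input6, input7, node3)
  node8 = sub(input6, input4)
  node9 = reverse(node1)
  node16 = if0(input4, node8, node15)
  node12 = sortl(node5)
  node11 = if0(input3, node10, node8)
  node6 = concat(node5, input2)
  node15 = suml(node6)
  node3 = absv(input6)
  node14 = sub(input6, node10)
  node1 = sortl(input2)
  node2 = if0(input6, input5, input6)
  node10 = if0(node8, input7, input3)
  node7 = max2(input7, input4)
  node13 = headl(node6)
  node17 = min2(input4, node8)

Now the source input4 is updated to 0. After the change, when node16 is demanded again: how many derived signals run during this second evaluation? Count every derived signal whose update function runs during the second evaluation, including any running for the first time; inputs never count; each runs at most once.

Initial pass — values computed on the first demand:
  node5 = concat([9], [9]) = [9, 9]
  node6 = concat([9, 9], [9]) = [9, 9, 9]
  node15 = suml([9, 9, 9]) = 27
  node16 = if0(input4=-2 -> else branch node15) = 27

Second demand — change propagation:
  node8: newly demanded (no cache) — executes and yields -2.
  node16: re-runs because input4 -2->0; new result -2.

The important point: the flipped condition pulls in fresh nodes; node8 runs for the first time.

Run set: node8, node16 (2 run).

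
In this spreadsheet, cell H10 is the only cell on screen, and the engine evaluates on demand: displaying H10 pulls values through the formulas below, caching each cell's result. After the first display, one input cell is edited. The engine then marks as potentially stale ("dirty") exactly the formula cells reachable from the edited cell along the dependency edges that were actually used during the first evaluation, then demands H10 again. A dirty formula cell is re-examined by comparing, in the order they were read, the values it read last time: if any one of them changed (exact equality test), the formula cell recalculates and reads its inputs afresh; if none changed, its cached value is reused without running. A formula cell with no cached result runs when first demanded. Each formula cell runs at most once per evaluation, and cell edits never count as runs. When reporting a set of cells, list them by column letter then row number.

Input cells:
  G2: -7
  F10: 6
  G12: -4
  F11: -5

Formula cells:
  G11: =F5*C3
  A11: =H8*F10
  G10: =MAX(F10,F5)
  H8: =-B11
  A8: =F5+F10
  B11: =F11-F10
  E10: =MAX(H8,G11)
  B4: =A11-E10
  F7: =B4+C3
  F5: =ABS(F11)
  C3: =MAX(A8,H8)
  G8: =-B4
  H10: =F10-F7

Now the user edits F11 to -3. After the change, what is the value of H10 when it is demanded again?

Initial pass — values computed on the first demand:
  B11 = -5 - 6 = -11
  F5 = ABS(-5) = 5
  A8 = 5 + 6 = 11
  H8 = -(-11) = 11
  A11 = 11 * 6 = 66
  C3 = MAX(11, 11) = 11
  G11 = 5 * 11 = 55
  E10 = MAX(11, 55) = 55
  B4 = 66 - 55 = 11
  F7 = 11 + 11 = 22
  H10 = 6 - 22 = -16

Second demand — change propagation:
  B11: re-runs because F11 -5->-3; new result -9.
  F5: re-runs because F11 -5->-3; new result 3.
  A8: re-runs because F5 5->3; new result 9.
  H8: re-runs because B11 -11->-9; new result 9.
  A11: re-runs because H8 11->9; new result 54.
  C3: re-runs because A8 11->9; H8 11->9; new result 9.
  G11: re-runs because F5 5->3; C3 11->9; new result 27.
  E10: re-runs because H8 11->9; G11 55->27; new result 27.
  B4: re-runs because A11 66->54; E10 55->27; new result 27.
  F7: re-runs because B4 11->27; C3 11->9; new result 36.
  H10: re-runs because F7 22->36; new result -30.

H10 now evaluates to -30.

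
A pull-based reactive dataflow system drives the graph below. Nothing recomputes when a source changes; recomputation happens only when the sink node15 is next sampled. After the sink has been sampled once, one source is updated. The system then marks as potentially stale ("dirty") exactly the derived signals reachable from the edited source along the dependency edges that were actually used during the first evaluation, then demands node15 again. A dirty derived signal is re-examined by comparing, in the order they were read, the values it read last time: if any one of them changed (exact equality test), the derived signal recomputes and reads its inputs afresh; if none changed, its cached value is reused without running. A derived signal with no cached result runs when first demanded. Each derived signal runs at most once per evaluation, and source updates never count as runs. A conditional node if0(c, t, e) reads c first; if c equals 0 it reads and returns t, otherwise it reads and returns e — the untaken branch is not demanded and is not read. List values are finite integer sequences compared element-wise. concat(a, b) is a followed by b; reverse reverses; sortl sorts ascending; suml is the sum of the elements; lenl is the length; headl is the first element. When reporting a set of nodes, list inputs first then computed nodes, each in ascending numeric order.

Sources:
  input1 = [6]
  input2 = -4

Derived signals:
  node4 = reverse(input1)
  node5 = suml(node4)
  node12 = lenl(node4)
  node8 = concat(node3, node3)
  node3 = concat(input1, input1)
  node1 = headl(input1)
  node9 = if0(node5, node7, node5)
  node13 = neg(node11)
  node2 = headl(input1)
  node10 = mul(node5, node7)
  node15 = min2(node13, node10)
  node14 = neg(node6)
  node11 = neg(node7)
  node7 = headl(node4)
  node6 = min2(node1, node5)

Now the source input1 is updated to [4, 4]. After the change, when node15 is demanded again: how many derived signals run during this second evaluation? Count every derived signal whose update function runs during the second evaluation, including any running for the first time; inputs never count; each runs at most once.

First evaluation (everything demanded from the output):
  node4 = reverse([6]) = [6]
  node5 = suml([6]) = 6
  node7 = headl([6]) = 6
  node10 = mul(6, 6) = 36
  node11 = neg(6) = -6
  node13 = neg(-6) = 6
  node15 = min2(6, 36) = 6

Propagation after the edit:
  node4: runs — input1 [6]->[4, 4]; result [4, 4].
  node5: runs — node4 [6]->[4, 4]; result 8.
  node7: runs — node4 [6]->[4, 4]; result 4.
  node10: runs — node5 6->8; node7 6->4; result 32.
  node11: runs — node7 6->4; result -4.
  node13: runs — node11 -6->-4; result 4.
  node15: runs — node13 6->4; node10 36->32; result 4.

Derived signals that run: node4, node5, node7, node10, node11, node13, node15 — 7 in total.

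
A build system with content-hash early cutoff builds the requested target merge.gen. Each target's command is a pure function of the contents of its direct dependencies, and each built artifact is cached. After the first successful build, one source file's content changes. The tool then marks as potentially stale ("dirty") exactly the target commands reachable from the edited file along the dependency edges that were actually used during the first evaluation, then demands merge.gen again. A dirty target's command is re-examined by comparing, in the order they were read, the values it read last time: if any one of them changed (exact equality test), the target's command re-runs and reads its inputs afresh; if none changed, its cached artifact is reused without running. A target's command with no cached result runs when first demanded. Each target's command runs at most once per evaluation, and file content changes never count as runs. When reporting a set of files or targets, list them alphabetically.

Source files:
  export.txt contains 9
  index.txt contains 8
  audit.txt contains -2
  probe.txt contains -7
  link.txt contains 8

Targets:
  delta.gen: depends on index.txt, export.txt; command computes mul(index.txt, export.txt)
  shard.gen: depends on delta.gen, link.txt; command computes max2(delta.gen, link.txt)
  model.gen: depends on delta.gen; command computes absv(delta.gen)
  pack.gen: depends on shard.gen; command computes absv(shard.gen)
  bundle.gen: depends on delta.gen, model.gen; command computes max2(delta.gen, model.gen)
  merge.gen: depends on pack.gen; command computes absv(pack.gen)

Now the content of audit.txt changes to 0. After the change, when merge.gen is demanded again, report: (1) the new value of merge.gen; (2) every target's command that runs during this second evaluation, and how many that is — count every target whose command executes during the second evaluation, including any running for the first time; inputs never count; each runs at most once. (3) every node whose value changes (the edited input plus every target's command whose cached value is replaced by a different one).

New value of merge.gen: 72.
Target commands that run: none — 0 in total.
Values that change: audit.txt.
Key observation: audit.txt is never demanded by the output, so the edit triggers no recomputation at all.

First evaluation (everything demanded from the output):
  delta.gen = mul(8, 9) = 72
  shard.gen = max2(72, 8) = 72
  pack.gen = absv(72) = 72
  merge.gen = absv(72) = 72

Propagation after the edit:
  audit.txt feeds no computation that the output demands — nothing is marked dirty and nothing runs.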